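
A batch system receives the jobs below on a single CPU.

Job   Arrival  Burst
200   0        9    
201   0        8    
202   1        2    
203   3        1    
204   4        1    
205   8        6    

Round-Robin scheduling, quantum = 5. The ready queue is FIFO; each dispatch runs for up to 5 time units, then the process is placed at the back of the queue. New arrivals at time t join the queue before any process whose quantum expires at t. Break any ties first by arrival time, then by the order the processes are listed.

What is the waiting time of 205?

Gantt: | 200 0-5 | 201 5-10 | 202 10-12 | 203 12-13 | 204 13-14 | 200 14-18 | 205 18-23 | 201 23-26 | 205 26-27 |
Completion: 200=18  201=26  202=12  203=13  204=14  205=27
Waiting(205) = turnaround − burst = 19 − 6 = 13

13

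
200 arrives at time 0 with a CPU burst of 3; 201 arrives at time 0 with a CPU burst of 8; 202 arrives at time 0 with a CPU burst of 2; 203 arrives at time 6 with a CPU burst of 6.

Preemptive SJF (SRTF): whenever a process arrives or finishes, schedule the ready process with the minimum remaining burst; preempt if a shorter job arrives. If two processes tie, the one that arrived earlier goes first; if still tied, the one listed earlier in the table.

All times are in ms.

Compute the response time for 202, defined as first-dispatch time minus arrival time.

0

Schedule: | 202 0-2 | 200 2-5 | 201 5-6 | 203 6-12 | 201 12-19 |
Completion: 200=5  201=19  202=2  203=12
Turnaround (C−A): 200=5  201=19  202=2  203=6
Response(202) = first start − arrival = 0 − 0 = 0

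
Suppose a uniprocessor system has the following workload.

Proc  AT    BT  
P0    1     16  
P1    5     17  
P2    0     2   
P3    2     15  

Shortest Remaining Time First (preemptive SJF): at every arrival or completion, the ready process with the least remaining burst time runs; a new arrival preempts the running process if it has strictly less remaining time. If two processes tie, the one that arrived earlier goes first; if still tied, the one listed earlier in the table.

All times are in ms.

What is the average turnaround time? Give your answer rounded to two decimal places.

Timeline: | P2 0-2 | P3 2-17 | P0 17-33 | P1 33-50 |
Completion: P0=33  P1=50  P2=2  P3=17
Turnaround (C−A): P0=32  P1=45  P2=2  P3=15
Turnaround times: P0=32, P1=45, P2=2, P3=15
Average turnaround = (32+45+2+15) / 4 = 94/4 = 23.50

23.50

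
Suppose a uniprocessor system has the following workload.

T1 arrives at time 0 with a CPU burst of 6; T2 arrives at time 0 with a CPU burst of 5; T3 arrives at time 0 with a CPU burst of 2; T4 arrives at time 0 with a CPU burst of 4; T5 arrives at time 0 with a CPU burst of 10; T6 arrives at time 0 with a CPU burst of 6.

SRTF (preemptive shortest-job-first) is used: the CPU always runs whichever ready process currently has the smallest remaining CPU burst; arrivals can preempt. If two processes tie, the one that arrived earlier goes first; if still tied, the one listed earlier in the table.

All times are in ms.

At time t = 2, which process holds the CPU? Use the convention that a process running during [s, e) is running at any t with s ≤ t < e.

Timeline: | T3 0-2 | T4 2-6 | T2 6-11 | T1 11-17 | T6 17-23 | T5 23-33 |
Completion: T1=17  T2=11  T3=2  T4=6  T5=33  T6=23
Turnaround (C−A): T1=17  T2=11  T3=2  T4=6  T5=33  T6=23

T4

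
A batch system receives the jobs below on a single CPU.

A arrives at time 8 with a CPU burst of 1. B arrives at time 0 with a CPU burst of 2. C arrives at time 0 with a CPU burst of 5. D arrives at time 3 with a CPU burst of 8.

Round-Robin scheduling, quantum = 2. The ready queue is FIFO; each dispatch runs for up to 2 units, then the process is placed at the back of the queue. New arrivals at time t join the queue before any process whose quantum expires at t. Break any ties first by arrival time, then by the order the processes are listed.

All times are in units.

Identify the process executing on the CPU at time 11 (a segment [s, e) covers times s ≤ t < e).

C

Schedule: | B 0-2 | C 2-4 | D 4-6 | C 6-8 | D 8-10 | A 10-11 | C 11-12 | D 12-16 |
Completion: A=11  B=2  C=12  D=16
Turnaround (C−A): A=3  B=2  C=12  D=13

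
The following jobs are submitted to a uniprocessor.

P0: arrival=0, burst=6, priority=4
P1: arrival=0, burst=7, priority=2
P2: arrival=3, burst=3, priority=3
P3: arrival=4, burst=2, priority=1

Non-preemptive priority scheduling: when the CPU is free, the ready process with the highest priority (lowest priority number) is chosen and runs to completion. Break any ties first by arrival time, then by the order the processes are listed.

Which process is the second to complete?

Gantt: | P1 0-7 | P3 7-9 | P2 9-12 | P0 12-18 |
Completion: P0=18  P1=7  P2=12  P3=9
Turnaround (C−A): P0=18  P1=7  P2=9  P3=5
Finish order: P1 → P3 → P2 → P0

P3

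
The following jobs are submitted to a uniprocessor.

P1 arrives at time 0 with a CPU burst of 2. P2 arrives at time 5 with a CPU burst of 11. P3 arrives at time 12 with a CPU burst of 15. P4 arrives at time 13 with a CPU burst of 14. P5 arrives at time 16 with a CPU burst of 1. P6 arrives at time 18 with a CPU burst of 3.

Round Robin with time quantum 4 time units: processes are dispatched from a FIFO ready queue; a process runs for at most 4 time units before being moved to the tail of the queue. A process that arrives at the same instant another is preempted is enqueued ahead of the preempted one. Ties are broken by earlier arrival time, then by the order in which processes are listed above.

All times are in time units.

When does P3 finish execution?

47

Timeline: | P1 0-2 | idle 2-5 | P2 5-13 | P3 13-17 | P4 17-21 | P2 21-24 | P5 24-25 | P3 25-29 | P6 29-32 | P4 32-36 | P3 36-40 | P4 40-44 | P3 44-47 | P4 47-49 |
Completion: P1=2  P2=24  P3=47  P4=49  P5=25  P6=32
Turnaround (C−A): P1=2  P2=19  P3=35  P4=36  P5=9  P6=14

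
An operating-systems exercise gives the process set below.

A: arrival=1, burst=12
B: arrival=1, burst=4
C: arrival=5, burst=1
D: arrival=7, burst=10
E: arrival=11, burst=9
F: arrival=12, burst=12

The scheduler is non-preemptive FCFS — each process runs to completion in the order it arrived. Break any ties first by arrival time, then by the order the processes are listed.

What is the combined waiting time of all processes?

Timeline: | idle 0-1 | A 1-13 | B 13-17 | C 17-18 | D 18-28 | E 28-37 | F 37-49 |
Completion: A=13  B=17  C=18  D=28  E=37  F=49
Turnaround (C−A): A=12  B=16  C=13  D=21  E=26  F=37
Waiting = turnaround − burst: A=0, B=12, C=12, D=11, E=17, F=25
Total waiting = 0 + 12 + 12 + 11 + 17 + 25 = 77

77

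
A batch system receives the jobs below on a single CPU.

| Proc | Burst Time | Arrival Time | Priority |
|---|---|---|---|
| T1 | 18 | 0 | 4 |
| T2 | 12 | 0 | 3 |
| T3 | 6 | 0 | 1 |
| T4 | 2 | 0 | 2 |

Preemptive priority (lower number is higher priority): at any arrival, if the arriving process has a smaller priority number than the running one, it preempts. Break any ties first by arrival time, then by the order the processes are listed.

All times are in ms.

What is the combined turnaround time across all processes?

72

Schedule: | T3 0-6 | T4 6-8 | T2 8-20 | T1 20-38 |
Completion: T1=38  T2=20  T3=6  T4=8
Turnaround (C−A): T1=38  T2=20  T3=6  T4=8
Turnaround = completion − arrival: T1=38, T2=20, T3=6, T4=8
Total turnaround = 38 + 20 + 6 + 8 = 72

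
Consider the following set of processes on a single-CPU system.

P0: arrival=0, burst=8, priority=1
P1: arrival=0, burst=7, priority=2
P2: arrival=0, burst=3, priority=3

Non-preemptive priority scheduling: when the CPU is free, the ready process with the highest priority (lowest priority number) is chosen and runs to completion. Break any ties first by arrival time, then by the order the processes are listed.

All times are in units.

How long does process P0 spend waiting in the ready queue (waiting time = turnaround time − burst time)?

Gantt: | P0 0-8 | P1 8-15 | P2 15-18 |
Completion: P0=8  P1=15  P2=18
Turnaround (C−A): P0=8  P1=15  P2=18
Waiting(P0) = turnaround − burst = 8 − 8 = 0

0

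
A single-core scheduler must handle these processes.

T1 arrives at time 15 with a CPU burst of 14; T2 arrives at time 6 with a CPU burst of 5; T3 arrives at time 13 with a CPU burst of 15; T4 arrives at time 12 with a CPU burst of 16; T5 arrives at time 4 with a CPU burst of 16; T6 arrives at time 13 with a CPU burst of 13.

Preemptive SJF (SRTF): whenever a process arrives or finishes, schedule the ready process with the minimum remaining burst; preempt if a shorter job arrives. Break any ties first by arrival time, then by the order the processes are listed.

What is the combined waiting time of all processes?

Timeline: | idle 0-4 | T5 4-6 | T2 6-11 | T5 11-25 | T6 25-38 | T1 38-52 | T3 52-67 | T4 67-83 |
Completion: T1=52  T2=11  T3=67  T4=83  T5=25  T6=38
Turnaround (C−A): T1=37  T2=5  T3=54  T4=71  T5=21  T6=25
Waiting = turnaround − burst: T1=23, T2=0, T3=39, T4=55, T5=5, T6=12
Total waiting = 23 + 0 + 39 + 55 + 5 + 12 = 134

134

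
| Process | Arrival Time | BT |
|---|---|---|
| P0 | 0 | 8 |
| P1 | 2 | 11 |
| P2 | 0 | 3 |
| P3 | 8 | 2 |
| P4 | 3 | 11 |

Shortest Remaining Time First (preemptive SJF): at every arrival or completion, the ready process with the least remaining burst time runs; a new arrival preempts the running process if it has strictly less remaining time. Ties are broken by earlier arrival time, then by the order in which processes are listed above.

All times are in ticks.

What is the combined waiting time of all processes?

Timeline: | P2 0-3 | P0 3-8 | P3 8-10 | P0 10-13 | P1 13-24 | P4 24-35 |
Completion: P0=13  P1=24  P2=3  P3=10  P4=35
Turnaround (C−A): P0=13  P1=22  P2=3  P3=2  P4=32
Waiting = turnaround − burst: P0=5, P1=11, P2=0, P3=0, P4=21
Total waiting = 5 + 11 + 0 + 0 + 21 = 37

37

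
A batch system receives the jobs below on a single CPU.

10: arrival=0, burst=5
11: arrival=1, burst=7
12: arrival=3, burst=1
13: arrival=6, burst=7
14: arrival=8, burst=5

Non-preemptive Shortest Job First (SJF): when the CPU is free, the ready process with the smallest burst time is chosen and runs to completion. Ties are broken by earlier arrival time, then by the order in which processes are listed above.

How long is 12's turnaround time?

3

Gantt: | 10 0-5 | 12 5-6 | 11 6-13 | 14 13-18 | 13 18-25 |
Completion: 10=5  11=13  12=6  13=25  14=18
Turnaround (C−A): 10=5  11=12  12=3  13=19  14=10
Turnaround(12) = completion − arrival = 6 − 3 = 3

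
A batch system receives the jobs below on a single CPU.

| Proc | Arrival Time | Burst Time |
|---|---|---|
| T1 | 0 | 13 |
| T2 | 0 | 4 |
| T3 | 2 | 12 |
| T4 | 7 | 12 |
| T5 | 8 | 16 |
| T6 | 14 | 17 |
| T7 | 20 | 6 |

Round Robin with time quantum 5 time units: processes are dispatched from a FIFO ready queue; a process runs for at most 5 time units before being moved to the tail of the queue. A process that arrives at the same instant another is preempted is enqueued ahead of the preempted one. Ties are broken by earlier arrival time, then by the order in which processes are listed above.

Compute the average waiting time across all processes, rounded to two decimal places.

Gantt: | T1 0-5 | T2 5-9 | T3 9-14 | T1 14-19 | T4 19-24 | T5 24-29 | T6 29-34 | T3 34-39 | T1 39-42 | T7 42-47 | T4 47-52 | T5 52-57 | T6 57-62 | T3 62-64 | T7 64-65 | T4 65-67 | T5 67-72 | T6 72-77 | T5 77-78 | T6 78-80 |
Completion: T1=42  T2=9  T3=64  T4=67  T5=78  T6=80  T7=65
Waiting times: T1=29, T2=5, T3=50, T4=48, T5=54, T6=49, T7=39
Average waiting = (29+5+50+48+54+49+39) / 7 = 274/7 = 39.14

39.14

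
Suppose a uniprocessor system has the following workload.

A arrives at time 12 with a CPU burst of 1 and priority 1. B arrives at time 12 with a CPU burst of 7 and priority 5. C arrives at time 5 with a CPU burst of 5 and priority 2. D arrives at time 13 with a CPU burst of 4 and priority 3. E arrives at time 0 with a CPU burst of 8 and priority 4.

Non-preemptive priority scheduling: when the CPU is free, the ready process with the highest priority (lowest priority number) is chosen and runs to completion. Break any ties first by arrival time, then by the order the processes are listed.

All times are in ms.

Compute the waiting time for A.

Timeline: | E 0-8 | C 8-13 | A 13-14 | D 14-18 | B 18-25 |
Completion: A=14  B=25  C=13  D=18  E=8
Turnaround (C−A): A=2  B=13  C=8  D=5  E=8
Waiting(A) = turnaround − burst = 2 − 1 = 1

1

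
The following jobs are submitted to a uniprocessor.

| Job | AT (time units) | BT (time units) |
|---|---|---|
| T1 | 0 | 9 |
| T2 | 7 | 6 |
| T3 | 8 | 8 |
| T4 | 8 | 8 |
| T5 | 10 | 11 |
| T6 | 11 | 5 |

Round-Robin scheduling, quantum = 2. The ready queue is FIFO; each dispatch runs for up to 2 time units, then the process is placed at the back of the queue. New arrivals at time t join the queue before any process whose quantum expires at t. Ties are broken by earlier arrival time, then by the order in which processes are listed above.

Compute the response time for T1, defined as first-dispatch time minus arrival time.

Timeline: | T1 0-8 | T2 8-10 | T3 10-12 | T4 12-14 | T1 14-15 | T5 15-17 | T2 17-19 | T6 19-21 | T3 21-23 | T4 23-25 | T5 25-27 | T2 27-29 | T6 29-31 | T3 31-33 | T4 33-35 | T5 35-37 | T6 37-38 | T3 38-40 | T4 40-42 | T5 42-47 |
Completion: T1=15  T2=29  T3=40  T4=42  T5=47  T6=38
Turnaround (C−A): T1=15  T2=22  T3=32  T4=34  T5=37  T6=27
Response(T1) = first start − arrival = 0 − 0 = 0

0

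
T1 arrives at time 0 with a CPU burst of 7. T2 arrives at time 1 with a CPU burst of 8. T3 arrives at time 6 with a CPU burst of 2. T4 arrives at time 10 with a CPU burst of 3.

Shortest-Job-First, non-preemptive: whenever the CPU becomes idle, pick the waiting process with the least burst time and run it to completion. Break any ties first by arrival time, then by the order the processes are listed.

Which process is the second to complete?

T3

Schedule: | T1 0-7 | T3 7-9 | T2 9-17 | T4 17-20 |
Completion: T1=7  T2=17  T3=9  T4=20
Turnaround (C−A): T1=7  T2=16  T3=3  T4=10
Finish order: T1 → T3 → T2 → T4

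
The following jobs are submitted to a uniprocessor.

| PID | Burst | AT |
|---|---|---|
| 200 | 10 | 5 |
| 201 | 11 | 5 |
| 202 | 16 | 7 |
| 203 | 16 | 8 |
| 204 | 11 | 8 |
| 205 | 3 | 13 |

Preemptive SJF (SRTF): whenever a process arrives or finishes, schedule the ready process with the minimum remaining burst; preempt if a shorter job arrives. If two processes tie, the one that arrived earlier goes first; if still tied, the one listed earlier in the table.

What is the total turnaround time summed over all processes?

Gantt: | idle 0-5 | 200 5-15 | 205 15-18 | 201 18-29 | 204 29-40 | 202 40-56 | 203 56-72 |
Completion: 200=15  201=29  202=56  203=72  204=40  205=18
Turnaround = completion − arrival: 200=10, 201=24, 202=49, 203=64, 204=32, 205=5
Total turnaround = 10 + 24 + 49 + 64 + 32 + 5 = 184

184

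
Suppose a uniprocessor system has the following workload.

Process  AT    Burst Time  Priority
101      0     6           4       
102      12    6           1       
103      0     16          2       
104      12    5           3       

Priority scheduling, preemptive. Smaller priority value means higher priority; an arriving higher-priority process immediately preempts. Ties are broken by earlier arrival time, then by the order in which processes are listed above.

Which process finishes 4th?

101

Gantt: | 103 0-12 | 102 12-18 | 103 18-22 | 104 22-27 | 101 27-33 |
Completion: 101=33  102=18  103=22  104=27
Finish order: 102 → 103 → 104 → 101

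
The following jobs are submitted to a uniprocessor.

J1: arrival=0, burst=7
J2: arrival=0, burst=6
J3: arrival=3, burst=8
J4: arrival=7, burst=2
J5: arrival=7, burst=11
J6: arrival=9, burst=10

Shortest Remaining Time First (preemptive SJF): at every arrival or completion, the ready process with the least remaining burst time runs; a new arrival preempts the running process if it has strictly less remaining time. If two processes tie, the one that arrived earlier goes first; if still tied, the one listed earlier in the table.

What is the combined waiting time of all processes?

Timeline: | J2 0-6 | J1 6-7 | J4 7-9 | J1 9-15 | J3 15-23 | J6 23-33 | J5 33-44 |
Completion: J1=15  J2=6  J3=23  J4=9  J5=44  J6=33
Waiting = turnaround − burst: J1=8, J2=0, J3=12, J4=0, J5=26, J6=14
Total waiting = 8 + 0 + 12 + 0 + 26 + 14 = 60

60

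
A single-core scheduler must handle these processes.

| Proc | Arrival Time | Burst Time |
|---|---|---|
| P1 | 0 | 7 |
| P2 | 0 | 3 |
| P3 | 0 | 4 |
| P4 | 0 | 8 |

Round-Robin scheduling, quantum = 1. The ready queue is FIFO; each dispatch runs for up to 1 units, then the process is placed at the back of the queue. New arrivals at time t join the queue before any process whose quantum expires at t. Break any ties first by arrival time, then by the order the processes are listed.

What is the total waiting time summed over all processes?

44

Gantt: | P1 0-1 | P2 1-2 | P3 2-3 | P4 3-4 | P1 4-5 | P2 5-6 | P3 6-7 | P4 7-8 | P1 8-9 | P2 9-10 | P3 10-11 | P4 11-12 | P1 12-13 | P3 13-14 | P4 14-15 | P1 15-16 | P4 16-17 | P1 17-18 | P4 18-19 | P1 19-20 | P4 20-22 |
Completion: P1=20  P2=10  P3=14  P4=22
Waiting = turnaround − burst: P1=13, P2=7, P3=10, P4=14
Total waiting = 13 + 7 + 10 + 14 = 44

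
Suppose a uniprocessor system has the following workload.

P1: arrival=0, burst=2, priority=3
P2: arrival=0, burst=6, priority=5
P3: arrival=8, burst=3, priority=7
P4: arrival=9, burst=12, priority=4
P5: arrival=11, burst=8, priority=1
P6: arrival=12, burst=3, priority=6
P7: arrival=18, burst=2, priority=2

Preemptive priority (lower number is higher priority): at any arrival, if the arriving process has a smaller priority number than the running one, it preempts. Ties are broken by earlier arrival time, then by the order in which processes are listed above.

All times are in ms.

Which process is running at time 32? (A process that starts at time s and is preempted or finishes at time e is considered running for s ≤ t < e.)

Timeline: | P1 0-2 | P2 2-8 | P3 8-9 | P4 9-11 | P5 11-19 | P7 19-21 | P4 21-31 | P6 31-34 | P3 34-36 |
Completion: P1=2  P2=8  P3=36  P4=31  P5=19  P6=34  P7=21
Turnaround (C−A): P1=2  P2=8  P3=28  P4=22  P5=8  P6=22  P7=3

P6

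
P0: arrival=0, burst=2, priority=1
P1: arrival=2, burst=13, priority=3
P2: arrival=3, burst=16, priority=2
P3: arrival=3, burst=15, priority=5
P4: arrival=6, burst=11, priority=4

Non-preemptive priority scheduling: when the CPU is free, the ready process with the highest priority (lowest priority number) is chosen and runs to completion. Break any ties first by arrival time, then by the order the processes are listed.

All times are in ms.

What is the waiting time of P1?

0

Schedule: | P0 0-2 | P1 2-15 | P2 15-31 | P4 31-42 | P3 42-57 |
Completion: P0=2  P1=15  P2=31  P3=57  P4=42
Turnaround (C−A): P0=2  P1=13  P2=28  P3=54  P4=36
Waiting(P1) = turnaround − burst = 13 − 13 = 0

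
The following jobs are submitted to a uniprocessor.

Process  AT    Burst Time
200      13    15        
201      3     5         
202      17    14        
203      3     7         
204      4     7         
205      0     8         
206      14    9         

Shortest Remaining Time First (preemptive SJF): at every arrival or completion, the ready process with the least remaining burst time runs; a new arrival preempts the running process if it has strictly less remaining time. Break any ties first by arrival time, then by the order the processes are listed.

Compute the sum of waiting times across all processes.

100

Schedule: | 205 0-8 | 201 8-13 | 203 13-20 | 204 20-27 | 206 27-36 | 202 36-50 | 200 50-65 |
Completion: 200=65  201=13  202=50  203=20  204=27  205=8  206=36
Turnaround (C−A): 200=52  201=10  202=33  203=17  204=23  205=8  206=22
Waiting = turnaround − burst: 200=37, 201=5, 202=19, 203=10, 204=16, 205=0, 206=13
Total waiting = 37 + 5 + 19 + 10 + 16 + 0 + 13 = 100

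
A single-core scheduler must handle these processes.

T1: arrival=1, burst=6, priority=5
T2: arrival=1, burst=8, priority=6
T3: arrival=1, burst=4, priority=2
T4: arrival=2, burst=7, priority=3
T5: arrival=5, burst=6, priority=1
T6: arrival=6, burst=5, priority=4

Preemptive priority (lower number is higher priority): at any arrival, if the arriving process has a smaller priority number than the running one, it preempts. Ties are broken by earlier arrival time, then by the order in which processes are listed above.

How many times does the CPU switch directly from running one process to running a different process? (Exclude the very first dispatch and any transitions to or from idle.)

Schedule: | idle 0-1 | T3 1-5 | T5 5-11 | T4 11-18 | T6 18-23 | T1 23-29 | T2 29-37 |
Completion: T1=29  T2=37  T3=5  T4=18  T5=11  T6=23
Turnaround (C−A): T1=28  T2=36  T3=4  T4=16  T5=6  T6=17

5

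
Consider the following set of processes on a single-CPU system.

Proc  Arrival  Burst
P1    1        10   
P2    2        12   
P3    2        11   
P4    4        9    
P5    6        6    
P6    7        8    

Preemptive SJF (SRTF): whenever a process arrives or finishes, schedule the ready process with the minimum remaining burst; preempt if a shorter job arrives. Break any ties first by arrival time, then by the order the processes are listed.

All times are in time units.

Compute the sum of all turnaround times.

167

Gantt: | idle 0-1 | P1 1-11 | P5 11-17 | P6 17-25 | P4 25-34 | P3 34-45 | P2 45-57 |
Completion: P1=11  P2=57  P3=45  P4=34  P5=17  P6=25
Turnaround (C−A): P1=10  P2=55  P3=43  P4=30  P5=11  P6=18
Turnaround = completion − arrival: P1=10, P2=55, P3=43, P4=30, P5=11, P6=18
Total turnaround = 10 + 55 + 43 + 30 + 11 + 18 = 167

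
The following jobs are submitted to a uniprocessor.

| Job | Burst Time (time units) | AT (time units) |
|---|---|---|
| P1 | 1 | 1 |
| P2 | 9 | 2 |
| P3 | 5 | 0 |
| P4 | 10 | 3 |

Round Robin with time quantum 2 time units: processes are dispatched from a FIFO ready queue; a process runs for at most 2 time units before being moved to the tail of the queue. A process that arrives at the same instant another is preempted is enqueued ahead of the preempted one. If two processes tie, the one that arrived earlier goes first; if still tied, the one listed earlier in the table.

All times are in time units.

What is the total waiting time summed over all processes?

Timeline: | P3 0-2 | P1 2-3 | P2 3-5 | P3 5-7 | P4 7-9 | P2 9-11 | P3 11-12 | P4 12-14 | P2 14-16 | P4 16-18 | P2 18-20 | P4 20-22 | P2 22-23 | P4 23-25 |
Completion: P1=3  P2=23  P3=12  P4=25
Turnaround (C−A): P1=2  P2=21  P3=12  P4=22
Waiting = turnaround − burst: P1=1, P2=12, P3=7, P4=12
Total waiting = 1 + 12 + 7 + 12 = 32

32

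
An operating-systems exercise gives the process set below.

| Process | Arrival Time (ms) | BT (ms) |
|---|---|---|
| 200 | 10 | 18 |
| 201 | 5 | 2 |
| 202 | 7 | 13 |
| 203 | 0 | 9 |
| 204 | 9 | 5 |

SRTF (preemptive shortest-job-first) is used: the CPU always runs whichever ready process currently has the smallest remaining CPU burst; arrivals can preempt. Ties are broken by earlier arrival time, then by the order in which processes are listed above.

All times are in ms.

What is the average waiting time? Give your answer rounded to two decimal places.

Timeline: | 203 0-5 | 201 5-7 | 203 7-11 | 204 11-16 | 202 16-29 | 200 29-47 |
Completion: 200=47  201=7  202=29  203=11  204=16
Turnaround (C−A): 200=37  201=2  202=22  203=11  204=7
Waiting times: 200=19, 201=0, 202=9, 203=2, 204=2
Average waiting = (19+0+9+2+2) / 5 = 32/5 = 6.40

6.40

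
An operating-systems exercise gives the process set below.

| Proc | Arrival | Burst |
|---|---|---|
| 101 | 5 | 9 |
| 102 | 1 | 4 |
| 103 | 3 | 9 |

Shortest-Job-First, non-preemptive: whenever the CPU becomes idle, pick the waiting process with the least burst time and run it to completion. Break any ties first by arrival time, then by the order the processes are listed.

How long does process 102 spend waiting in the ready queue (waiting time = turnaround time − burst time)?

0

Schedule: | idle 0-1 | 102 1-5 | 103 5-14 | 101 14-23 |
Completion: 101=23  102=5  103=14
Waiting(102) = turnaround − burst = 4 − 4 = 0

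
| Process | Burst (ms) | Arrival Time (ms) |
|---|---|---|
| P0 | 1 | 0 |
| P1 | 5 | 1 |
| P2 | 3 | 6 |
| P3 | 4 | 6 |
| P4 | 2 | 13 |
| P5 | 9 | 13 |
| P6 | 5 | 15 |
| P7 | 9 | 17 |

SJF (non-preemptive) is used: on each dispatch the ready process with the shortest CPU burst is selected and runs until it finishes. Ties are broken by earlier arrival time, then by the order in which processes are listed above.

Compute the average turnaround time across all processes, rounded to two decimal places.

Gantt: | P0 0-1 | P1 1-6 | P2 6-9 | P3 9-13 | P4 13-15 | P6 15-20 | P5 20-29 | P7 29-38 |
Completion: P0=1  P1=6  P2=9  P3=13  P4=15  P5=29  P6=20  P7=38
Turnaround times: P0=1, P1=5, P2=3, P3=7, P4=2, P5=16, P6=5, P7=21
Average turnaround = (1+5+3+7+2+16+5+21) / 8 = 60/8 = 7.50

7.50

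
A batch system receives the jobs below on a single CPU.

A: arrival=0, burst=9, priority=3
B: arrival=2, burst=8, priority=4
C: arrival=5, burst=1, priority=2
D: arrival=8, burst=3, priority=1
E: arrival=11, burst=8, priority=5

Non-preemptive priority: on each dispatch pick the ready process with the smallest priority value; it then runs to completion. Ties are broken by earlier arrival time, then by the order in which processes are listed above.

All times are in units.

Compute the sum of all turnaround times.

Gantt: | A 0-9 | D 9-12 | C 12-13 | B 13-21 | E 21-29 |
Completion: A=9  B=21  C=13  D=12  E=29
Turnaround = completion − arrival: A=9, B=19, C=8, D=4, E=18
Total turnaround = 9 + 19 + 8 + 4 + 18 = 58

58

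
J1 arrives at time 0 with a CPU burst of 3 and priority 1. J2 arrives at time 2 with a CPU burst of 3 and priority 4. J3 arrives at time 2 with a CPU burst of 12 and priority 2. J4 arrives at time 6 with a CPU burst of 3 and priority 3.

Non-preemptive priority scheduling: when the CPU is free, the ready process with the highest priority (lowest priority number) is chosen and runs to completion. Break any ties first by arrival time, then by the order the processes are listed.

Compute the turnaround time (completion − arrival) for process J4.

Timeline: | J1 0-3 | J3 3-15 | J4 15-18 | J2 18-21 |
Completion: J1=3  J2=21  J3=15  J4=18
Turnaround (C−A): J1=3  J2=19  J3=13  J4=12
Turnaround(J4) = completion − arrival = 18 − 6 = 12

12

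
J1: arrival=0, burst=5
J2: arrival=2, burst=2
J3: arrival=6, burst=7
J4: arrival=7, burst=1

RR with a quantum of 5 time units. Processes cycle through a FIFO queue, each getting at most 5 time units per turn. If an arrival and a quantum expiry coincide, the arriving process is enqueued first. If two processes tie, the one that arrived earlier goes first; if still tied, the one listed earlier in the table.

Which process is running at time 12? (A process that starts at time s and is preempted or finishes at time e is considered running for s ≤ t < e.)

Schedule: | J1 0-5 | J2 5-7 | J3 7-12 | J4 12-13 | J3 13-15 |
Completion: J1=5  J2=7  J3=15  J4=13

J4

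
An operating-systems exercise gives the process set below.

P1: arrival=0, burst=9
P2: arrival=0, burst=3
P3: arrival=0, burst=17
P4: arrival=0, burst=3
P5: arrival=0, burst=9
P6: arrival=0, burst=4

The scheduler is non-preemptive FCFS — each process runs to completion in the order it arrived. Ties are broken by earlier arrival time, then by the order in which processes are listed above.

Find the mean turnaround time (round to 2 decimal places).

Gantt: | P1 0-9 | P2 9-12 | P3 12-29 | P4 29-32 | P5 32-41 | P6 41-45 |
Completion: P1=9  P2=12  P3=29  P4=32  P5=41  P6=45
Turnaround (C−A): P1=9  P2=12  P3=29  P4=32  P5=41  P6=45
Turnaround times: P1=9, P2=12, P3=29, P4=32, P5=41, P6=45
Average turnaround = (9+12+29+32+41+45) / 6 = 168/6 = 28.00

28.00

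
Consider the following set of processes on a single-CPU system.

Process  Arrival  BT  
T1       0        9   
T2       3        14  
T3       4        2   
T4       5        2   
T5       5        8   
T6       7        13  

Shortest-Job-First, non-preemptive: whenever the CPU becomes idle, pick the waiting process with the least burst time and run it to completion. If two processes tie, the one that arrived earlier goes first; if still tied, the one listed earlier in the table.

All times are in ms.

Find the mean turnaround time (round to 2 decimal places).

18.67

Schedule: | T1 0-9 | T3 9-11 | T4 11-13 | T5 13-21 | T6 21-34 | T2 34-48 |
Completion: T1=9  T2=48  T3=11  T4=13  T5=21  T6=34
Turnaround (C−A): T1=9  T2=45  T3=7  T4=8  T5=16  T6=27
Turnaround times: T1=9, T2=45, T3=7, T4=8, T5=16, T6=27
Average turnaround = (9+45+7+8+16+27) / 6 = 112/6 = 18.67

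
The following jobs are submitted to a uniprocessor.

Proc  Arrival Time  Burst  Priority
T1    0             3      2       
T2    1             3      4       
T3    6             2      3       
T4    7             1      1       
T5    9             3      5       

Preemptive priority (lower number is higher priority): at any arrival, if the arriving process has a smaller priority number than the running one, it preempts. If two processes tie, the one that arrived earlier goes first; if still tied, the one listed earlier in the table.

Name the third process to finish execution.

T4

Schedule: | T1 0-3 | T2 3-6 | T3 6-7 | T4 7-8 | T3 8-9 | T5 9-12 |
Completion: T1=3  T2=6  T3=9  T4=8  T5=12
Finish order: T1 → T2 → T4 → T3 → T5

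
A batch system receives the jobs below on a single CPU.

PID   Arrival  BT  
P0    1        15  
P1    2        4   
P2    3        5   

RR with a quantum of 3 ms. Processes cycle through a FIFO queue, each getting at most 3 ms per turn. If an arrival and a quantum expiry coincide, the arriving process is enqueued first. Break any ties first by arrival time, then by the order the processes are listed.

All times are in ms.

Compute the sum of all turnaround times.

49

Schedule: | idle 0-1 | P0 1-4 | P1 4-7 | P2 7-10 | P0 10-13 | P1 13-14 | P2 14-16 | P0 16-25 |
Completion: P0=25  P1=14  P2=16
Turnaround = completion − arrival: P0=24, P1=12, P2=13
Total turnaround = 24 + 12 + 13 = 49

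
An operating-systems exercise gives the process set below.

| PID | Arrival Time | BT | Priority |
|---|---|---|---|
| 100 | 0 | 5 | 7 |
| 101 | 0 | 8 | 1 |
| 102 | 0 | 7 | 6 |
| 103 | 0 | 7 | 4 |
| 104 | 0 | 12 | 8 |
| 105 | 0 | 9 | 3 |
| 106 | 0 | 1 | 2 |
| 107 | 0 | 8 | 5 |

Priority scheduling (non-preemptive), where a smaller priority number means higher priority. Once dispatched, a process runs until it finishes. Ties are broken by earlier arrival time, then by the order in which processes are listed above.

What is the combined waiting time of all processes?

Timeline: | 101 0-8 | 106 8-9 | 105 9-18 | 103 18-25 | 107 25-33 | 102 33-40 | 100 40-45 | 104 45-57 |
Completion: 100=45  101=8  102=40  103=25  104=57  105=18  106=9  107=33
Turnaround (C−A): 100=45  101=8  102=40  103=25  104=57  105=18  106=9  107=33
Waiting = turnaround − burst: 100=40, 101=0, 102=33, 103=18, 104=45, 105=9, 106=8, 107=25
Total waiting = 40 + 0 + 33 + 18 + 45 + 9 + 8 + 25 = 178

178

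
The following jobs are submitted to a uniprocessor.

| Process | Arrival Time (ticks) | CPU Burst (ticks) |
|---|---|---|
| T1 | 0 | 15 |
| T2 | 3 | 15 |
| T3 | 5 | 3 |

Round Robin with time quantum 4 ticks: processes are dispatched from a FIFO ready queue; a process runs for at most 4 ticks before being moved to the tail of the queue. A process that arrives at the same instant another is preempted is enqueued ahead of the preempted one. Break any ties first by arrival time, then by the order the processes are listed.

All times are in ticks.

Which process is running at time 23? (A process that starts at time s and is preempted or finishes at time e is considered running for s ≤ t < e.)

Schedule: | T1 0-4 | T2 4-8 | T1 8-12 | T3 12-15 | T2 15-19 | T1 19-23 | T2 23-27 | T1 27-30 | T2 30-33 |
Completion: T1=30  T2=33  T3=15
Turnaround (C−A): T1=30  T2=30  T3=10

T2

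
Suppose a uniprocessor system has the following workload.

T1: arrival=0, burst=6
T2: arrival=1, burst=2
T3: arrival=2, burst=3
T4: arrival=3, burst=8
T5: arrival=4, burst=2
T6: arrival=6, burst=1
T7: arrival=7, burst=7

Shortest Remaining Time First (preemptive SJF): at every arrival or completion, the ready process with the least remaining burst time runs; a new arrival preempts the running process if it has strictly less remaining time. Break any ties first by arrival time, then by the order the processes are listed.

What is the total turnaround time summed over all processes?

66

Schedule: | T1 0-1 | T2 1-3 | T3 3-6 | T6 6-7 | T5 7-9 | T1 9-14 | T7 14-21 | T4 21-29 |
Completion: T1=14  T2=3  T3=6  T4=29  T5=9  T6=7  T7=21
Turnaround (C−A): T1=14  T2=2  T3=4  T4=26  T5=5  T6=1  T7=14
Turnaround = completion − arrival: T1=14, T2=2, T3=4, T4=26, T5=5, T6=1, T7=14
Total turnaround = 14 + 2 + 4 + 26 + 5 + 1 + 14 = 66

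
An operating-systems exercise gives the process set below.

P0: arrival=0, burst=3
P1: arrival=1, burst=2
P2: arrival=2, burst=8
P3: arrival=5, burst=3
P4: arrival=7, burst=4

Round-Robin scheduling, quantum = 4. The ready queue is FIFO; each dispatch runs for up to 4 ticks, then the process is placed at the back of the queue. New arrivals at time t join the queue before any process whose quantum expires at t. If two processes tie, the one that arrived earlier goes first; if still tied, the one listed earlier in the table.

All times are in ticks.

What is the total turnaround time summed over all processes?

Schedule: | P0 0-3 | P1 3-5 | P2 5-9 | P3 9-12 | P4 12-16 | P2 16-20 |
Completion: P0=3  P1=5  P2=20  P3=12  P4=16
Turnaround (C−A): P0=3  P1=4  P2=18  P3=7  P4=9
Turnaround = completion − arrival: P0=3, P1=4, P2=18, P3=7, P4=9
Total turnaround = 3 + 4 + 18 + 7 + 9 = 41

41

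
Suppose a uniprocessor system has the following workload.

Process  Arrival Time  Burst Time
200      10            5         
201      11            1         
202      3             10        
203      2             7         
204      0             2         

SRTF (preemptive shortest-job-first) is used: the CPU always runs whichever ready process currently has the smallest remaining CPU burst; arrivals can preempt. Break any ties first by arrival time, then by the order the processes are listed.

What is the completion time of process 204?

2

Timeline: | 204 0-2 | 203 2-9 | 202 9-10 | 200 10-11 | 201 11-12 | 200 12-16 | 202 16-25 |
Completion: 200=16  201=12  202=25  203=9  204=2
Turnaround (C−A): 200=6  201=1  202=22  203=7  204=2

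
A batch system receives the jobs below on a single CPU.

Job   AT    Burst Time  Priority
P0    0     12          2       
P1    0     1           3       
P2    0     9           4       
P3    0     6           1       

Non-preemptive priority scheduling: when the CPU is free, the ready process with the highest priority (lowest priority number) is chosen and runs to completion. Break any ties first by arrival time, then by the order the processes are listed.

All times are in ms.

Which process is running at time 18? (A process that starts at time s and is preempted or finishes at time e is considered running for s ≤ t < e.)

Gantt: | P3 0-6 | P0 6-18 | P1 18-19 | P2 19-28 |
Completion: P0=18  P1=19  P2=28  P3=6

P1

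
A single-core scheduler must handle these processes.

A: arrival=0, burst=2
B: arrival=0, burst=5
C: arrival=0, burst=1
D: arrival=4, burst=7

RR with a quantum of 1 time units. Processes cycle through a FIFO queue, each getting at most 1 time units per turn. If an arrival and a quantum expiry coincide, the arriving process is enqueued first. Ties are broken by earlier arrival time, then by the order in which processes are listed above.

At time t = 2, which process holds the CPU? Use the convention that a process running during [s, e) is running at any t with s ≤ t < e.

C

Gantt: | A 0-1 | B 1-2 | C 2-3 | A 3-4 | B 4-5 | D 5-6 | B 6-7 | D 7-8 | B 8-9 | D 9-10 | B 10-11 | D 11-15 |
Completion: A=4  B=11  C=3  D=15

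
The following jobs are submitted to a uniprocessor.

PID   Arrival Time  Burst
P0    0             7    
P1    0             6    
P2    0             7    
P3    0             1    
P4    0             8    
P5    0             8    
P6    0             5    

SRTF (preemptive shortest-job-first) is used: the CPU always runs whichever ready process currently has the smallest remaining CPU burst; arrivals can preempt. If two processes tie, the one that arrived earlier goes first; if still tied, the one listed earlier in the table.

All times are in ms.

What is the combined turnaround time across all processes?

Timeline: | P3 0-1 | P6 1-6 | P1 6-12 | P0 12-19 | P2 19-26 | P4 26-34 | P5 34-42 |
Completion: P0=19  P1=12  P2=26  P3=1  P4=34  P5=42  P6=6
Turnaround = completion − arrival: P0=19, P1=12, P2=26, P3=1, P4=34, P5=42, P6=6
Total turnaround = 19 + 12 + 26 + 1 + 34 + 42 + 6 = 140

140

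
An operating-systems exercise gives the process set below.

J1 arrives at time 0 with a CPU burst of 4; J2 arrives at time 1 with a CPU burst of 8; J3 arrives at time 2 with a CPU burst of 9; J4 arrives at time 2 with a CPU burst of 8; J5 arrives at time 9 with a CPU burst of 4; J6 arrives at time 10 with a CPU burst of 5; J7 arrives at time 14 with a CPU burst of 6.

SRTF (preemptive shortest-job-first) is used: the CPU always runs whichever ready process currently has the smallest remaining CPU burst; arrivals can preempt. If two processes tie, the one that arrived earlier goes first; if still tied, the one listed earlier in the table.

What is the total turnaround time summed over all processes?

Gantt: | J1 0-4 | J2 4-12 | J5 12-16 | J6 16-21 | J7 21-27 | J4 27-35 | J3 35-44 |
Completion: J1=4  J2=12  J3=44  J4=35  J5=16  J6=21  J7=27
Turnaround (C−A): J1=4  J2=11  J3=42  J4=33  J5=7  J6=11  J7=13
Turnaround = completion − arrival: J1=4, J2=11, J3=42, J4=33, J5=7, J6=11, J7=13
Total turnaround = 4 + 11 + 42 + 33 + 7 + 11 + 13 = 121

121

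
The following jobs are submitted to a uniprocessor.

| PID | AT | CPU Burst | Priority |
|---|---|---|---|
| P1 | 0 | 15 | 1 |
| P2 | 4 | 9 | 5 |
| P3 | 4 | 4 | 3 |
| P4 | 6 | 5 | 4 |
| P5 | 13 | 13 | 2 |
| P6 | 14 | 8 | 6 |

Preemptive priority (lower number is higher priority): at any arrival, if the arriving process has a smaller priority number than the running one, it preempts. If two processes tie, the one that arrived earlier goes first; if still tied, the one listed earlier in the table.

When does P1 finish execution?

Schedule: | P1 0-15 | P5 15-28 | P3 28-32 | P4 32-37 | P2 37-46 | P6 46-54 |
Completion: P1=15  P2=46  P3=32  P4=37  P5=28  P6=54
Turnaround (C−A): P1=15  P2=42  P3=28  P4=31  P5=15  P6=40

15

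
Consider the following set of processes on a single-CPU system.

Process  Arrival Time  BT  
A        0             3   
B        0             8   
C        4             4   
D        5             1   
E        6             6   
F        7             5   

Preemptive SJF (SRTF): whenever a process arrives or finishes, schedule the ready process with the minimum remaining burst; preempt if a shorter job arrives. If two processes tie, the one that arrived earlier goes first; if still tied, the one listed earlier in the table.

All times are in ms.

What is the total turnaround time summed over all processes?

57

Gantt: | A 0-3 | B 3-4 | C 4-5 | D 5-6 | C 6-9 | F 9-14 | E 14-20 | B 20-27 |
Completion: A=3  B=27  C=9  D=6  E=20  F=14
Turnaround (C−A): A=3  B=27  C=5  D=1  E=14  F=7
Turnaround = completion − arrival: A=3, B=27, C=5, D=1, E=14, F=7
Total turnaround = 3 + 27 + 5 + 1 + 14 + 7 = 57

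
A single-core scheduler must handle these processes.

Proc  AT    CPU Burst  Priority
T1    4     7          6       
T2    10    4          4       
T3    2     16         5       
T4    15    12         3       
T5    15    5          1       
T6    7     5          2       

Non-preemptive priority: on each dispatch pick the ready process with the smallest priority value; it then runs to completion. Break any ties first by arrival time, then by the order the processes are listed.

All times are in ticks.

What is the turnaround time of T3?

Timeline: | idle 0-2 | T3 2-18 | T5 18-23 | T6 23-28 | T4 28-40 | T2 40-44 | T1 44-51 |
Completion: T1=51  T2=44  T3=18  T4=40  T5=23  T6=28
Turnaround(T3) = completion − arrival = 18 − 2 = 16

16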